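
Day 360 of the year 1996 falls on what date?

Dec 25, 1996

Jan has 31 days (360 − 31 = 329 remain).
Feb has 29 days (329 − 29 = 300 remain).
Mar has 31 days (300 − 31 = 269 remain).
Apr has 30 days (269 − 30 = 239 remain).
May has 31 days (239 − 31 = 208 remain).
Jun has 30 days (208 − 30 = 178 remain).
Jul has 31 days (178 − 31 = 147 remain).
Aug has 31 days (147 − 31 = 116 remain).
Sep has 30 days (116 − 30 = 86 remain).
Oct has 31 days (86 − 31 = 55 remain).
Nov has 30 days (55 − 30 = 25 remain).
25 into Dec → Dec 25.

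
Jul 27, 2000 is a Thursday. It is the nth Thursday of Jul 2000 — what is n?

Day 27 falls in week ⌈27/7⌉ of the month.
Days 1–7 hold the 1st Thursday, 8–14 the 2nd, 15–21 the 3rd, 22–28 the 4th, 29–31 the 5th.
27 is in the range for the 4th.

4th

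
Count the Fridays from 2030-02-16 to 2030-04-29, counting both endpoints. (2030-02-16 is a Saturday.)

2030-02-16 is a Saturday; the first Friday on or after it is 2030-02-22 (6 days later).
From 2030-02-22 to 2030-04-29: 6 + 31 + 29 = 66 days (rest of February, March, April).
66 ÷ 7 = 9 full weeks with remainder 3, so 9 more Fridays after the first → 10.

10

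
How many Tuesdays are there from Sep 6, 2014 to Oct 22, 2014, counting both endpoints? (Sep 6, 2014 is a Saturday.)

Sep 6, 2014 is a Saturday; the first Tuesday on or after it is Sep 9, 2014 (3 days later).
From Sep 9, 2014 to Oct 22, 2014: 21 + 22 = 43 days (rest of Sep, Oct).
43 ÷ 7 = 6 full weeks with remainder 1, so 6 more Tuesdays after the first → 7.

7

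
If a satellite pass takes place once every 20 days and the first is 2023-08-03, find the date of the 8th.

The 8th occurrence is 7 intervals after the first: 7 × 20 = 140 days after 2023-08-03.
August has 31 days — 28 days to the end of August leaves 112.
September has 30 days (82 left).
October has 31 days (51 left).
November has 30 days (21 left).
21 days into December → 2023-12-21.

2023-12-21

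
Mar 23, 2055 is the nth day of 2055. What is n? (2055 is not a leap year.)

Days in months before Mar: 31 + 28 = 59.
Plus 23 days into Mar → day 82.

82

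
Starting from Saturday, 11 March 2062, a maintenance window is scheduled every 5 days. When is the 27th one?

The 27th occurrence is 26 intervals after the first: 26 × 5 = 130 days after 11 March 2062.
March has 31 days — 20 days to the end of March leaves 110.
April has 30 days (80 left).
May has 31 days (49 left).
June has 30 days (19 left).
19 days into July → 19 July 2062.

19 July 2062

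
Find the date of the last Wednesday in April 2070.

April 30, 2070

April 2070 begins on a Tuesday, so the first Wednesday is April 2 (1 day later).
April 2070 has 30 days. Adding weeks: 2, 9, 16, 23, 30 — the last one ≤ 30 is the 30th.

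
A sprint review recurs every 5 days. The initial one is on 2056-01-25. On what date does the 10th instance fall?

2056-03-10

The 10th occurrence is 9 intervals after the first: 9 × 5 = 45 days after 2056-01-25.
January has 31 days — 6 days to the end of January leaves 39.
February has 29 days (10 left).
10 days into March → 2056-03-10.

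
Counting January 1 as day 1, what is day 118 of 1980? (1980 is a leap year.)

27 April 1980

January has 31 days (118 − 31 = 87 remain).
February has 29 days (87 − 29 = 58 remain).
March has 31 days (58 − 31 = 27 remain).
27 into April → April 27.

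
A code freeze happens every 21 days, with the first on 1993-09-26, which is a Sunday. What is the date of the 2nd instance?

1993-10-17

The 2nd occurrence is 1 interval after the first: 1 × 21 = 21 days after 1993-09-26.
September has 30 days — 4 days to the end of September leaves 17.
17 days into October → 1993-10-17.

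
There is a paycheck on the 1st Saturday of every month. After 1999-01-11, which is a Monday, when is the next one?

January 1999 starts on a Friday, so its 1st Saturday is 1999-01-02 (1 day in).
That is not after 1999-01-11, so look at February 1999.
February 1999 starts on a Monday, so its 1st Saturday is 1999-02-06 (5 days in).

1999-02-06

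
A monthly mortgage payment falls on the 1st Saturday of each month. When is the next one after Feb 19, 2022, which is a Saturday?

Feb 2022 starts on a Tuesday, so its 1st Saturday is Feb 5, 2022 (4 days in).
That is not after Feb 19, 2022, so look at Mar 2022.
Mar 2022 starts on a Tuesday, so its 1st Saturday is Mar 5, 2022 (4 days in).

Mar 5, 2022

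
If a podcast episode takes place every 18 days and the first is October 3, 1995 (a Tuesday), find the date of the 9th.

February 24, 1996

The 9th occurrence is 8 intervals after the first: 8 × 18 = 144 days after October 3, 1995.
October has 31 days — 28 days to the end of October leaves 116.
November has 30 days (86 left).
December has 31 days (55 left).
January has 31 days (24 left).
24 days into February → February 24, 1996.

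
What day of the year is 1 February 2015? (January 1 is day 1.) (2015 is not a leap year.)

32

Days in months before February: 31 = 31.
Plus 1 day into February → day 32.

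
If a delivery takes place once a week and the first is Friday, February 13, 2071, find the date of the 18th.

The 18th occurrence is 17 intervals after the first: 17 × 7 = 119 days after February 13, 2071.
February has 28 days — 15 days to the end of February leaves 104.
March has 31 days (73 left).
April has 30 days (43 left).
May has 31 days (12 left).
12 days into June → June 12, 2071.

June 12, 2071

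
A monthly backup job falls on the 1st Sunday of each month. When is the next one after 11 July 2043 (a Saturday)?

2 August 2043

July 2043 starts on a Wednesday, so its 1st Sunday is 5 July 2043 (4 days in).
That is not after 11 July 2043, so look at August 2043.
August 2043 starts on a Saturday, so its 1st Sunday is 2 August 2043 (1 day in).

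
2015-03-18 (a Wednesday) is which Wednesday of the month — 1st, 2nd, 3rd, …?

3rd

Day 18 falls in week ⌈18/7⌉ of the month.
Days 1–7 hold the 1st Wednesday, 8–14 the 2nd, 15–21 the 3rd, 22–28 the 4th, 29–31 the 5th.
18 is in the range for the 3rd.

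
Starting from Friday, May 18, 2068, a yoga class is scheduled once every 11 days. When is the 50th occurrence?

The 50th occurrence is 49 intervals after the first: 49 × 11 = 539 days after May 18, 2068.
May has 31 days — 13 days to the end of May leaves 526.
From end of May to end of 2068 is 214 days (312 left).
January has 31 days (281 left).
February has 28 days (253 left).
March has 31 days (222 left).
April has 30 days (192 left).
May has 31 days (161 left).
June has 30 days (131 left).
July has 31 days (100 left).
August has 31 days (69 left).
September has 30 days (39 left).
October has 31 days (8 left).
8 days into November → November 8, 2069.

November 8, 2069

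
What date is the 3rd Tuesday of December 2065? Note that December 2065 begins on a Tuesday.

2065-12-15

December 2065 begins on a Tuesday, so the first Tuesday is December 1.
The 3rd Tuesday is 2 weeks later: 1 + 14 = 15.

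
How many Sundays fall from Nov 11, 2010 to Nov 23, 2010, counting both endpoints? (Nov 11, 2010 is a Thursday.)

2

Nov 11, 2010 is a Thursday; the first Sunday on or after it is Nov 14, 2010 (3 days later).
From Nov 14, 2010 to Nov 23, 2010 is 23 − 14 = 9 days.
9 ÷ 7 = 1 full weeks with remainder 2, so 1 more Sundays after the first → 2.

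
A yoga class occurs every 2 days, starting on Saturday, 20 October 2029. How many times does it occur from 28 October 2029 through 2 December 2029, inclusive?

18

Occurrences land 2·i days after 20 October 2029 for i = 0, 1, 2, …
28 October 2029 is 8 days after the start; 8 ÷ 2 = 4 remainder 0. First occurrence in the window: #5 on 28 October 2029 (4×2 = 8 days in).
2 December 2029 is 43 days after the start; 43 ÷ 2 = 21 remainder 1. Last occurrence in the window: #22 on 1 December 2029.
Occurrences #5 through #22: 18 in total.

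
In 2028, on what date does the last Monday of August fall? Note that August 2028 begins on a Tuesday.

August 28, 2028

August 2028 begins on a Tuesday, so the first Monday is August 7 (6 days later).
August 2028 has 31 days. Adding weeks: 7, 14, 21, 28 — the last one ≤ 31 is the 28th.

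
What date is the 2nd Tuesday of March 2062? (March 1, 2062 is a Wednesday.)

14 March 2062

March 2062 begins on a Wednesday, so the first Tuesday is March 7 (6 days later).
The 2nd Tuesday is 1 weeks later: 7 + 7 = 14.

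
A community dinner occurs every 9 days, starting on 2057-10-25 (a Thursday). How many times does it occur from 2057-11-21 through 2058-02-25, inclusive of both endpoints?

11

Occurrences land 9·i days after 2057-10-25 for i = 0, 1, 2, …
2057-11-21 is 27 days after the start; 27 ÷ 9 = 3 remainder 0. First occurrence in the window: #4 on 2057-11-21 (3×9 = 27 days in).
2058-02-25 is 123 days after the start; 123 ÷ 9 = 13 remainder 6. Last occurrence in the window: #14 on 2058-02-19.
Occurrences #4 through #14: 11 in total.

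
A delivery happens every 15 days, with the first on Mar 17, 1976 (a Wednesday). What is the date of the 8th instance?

Jun 30, 1976

The 8th occurrence is 7 intervals after the first: 7 × 15 = 105 days after Mar 17, 1976.
Mar has 31 days — 14 days to the end of Mar leaves 91.
Apr has 30 days (61 left).
May has 31 days (30 left).
30 days into Jun → Jun 30, 1976.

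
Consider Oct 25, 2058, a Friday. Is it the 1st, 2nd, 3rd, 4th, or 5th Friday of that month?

4th

Day 25 falls in week ⌈25/7⌉ of the month.
Days 1–7 hold the 1st Friday, 8–14 the 2nd, 15–21 the 3rd, 22–28 the 4th, 29–31 the 5th.
25 is in the range for the 4th.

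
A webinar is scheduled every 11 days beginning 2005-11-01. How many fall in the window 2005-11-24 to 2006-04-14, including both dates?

Occurrences land 11·i days after 2005-11-01 for i = 0, 1, 2, …
2005-11-24 is 23 days after the start; 23 ÷ 11 = 2 remainder 1; since the remainder is 1, round up to i = 3. First occurrence in the window: #4 on 2005-12-04 (3×11 = 33 days in).
2006-04-14 is 164 days after the start; 164 ÷ 11 = 14 remainder 10. Last occurrence in the window: #15 on 2006-04-04.
Occurrences #4 through #15: 12 in total.

12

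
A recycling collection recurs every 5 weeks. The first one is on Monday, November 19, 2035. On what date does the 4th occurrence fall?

The 4th occurrence is 3 intervals after the first: 3 × 35 = 105 days after November 19, 2035.
November has 30 days — 11 days to the end of November leaves 94.
December has 31 days (63 left).
January has 31 days (32 left).
February has 29 days (3 left).
3 days into March → March 3, 2036.

March 3, 2036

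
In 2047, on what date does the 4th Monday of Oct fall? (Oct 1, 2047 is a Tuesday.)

Oct 2047 begins on a Tuesday, so the first Monday is Oct 7 (6 days later).
The 4th Monday is 3 weeks later: 7 + 21 = 28.

Oct 28, 2047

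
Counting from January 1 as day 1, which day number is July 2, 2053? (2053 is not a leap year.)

183

Days in months before July: 31 + 28 + 31 + 30 + 31 + 30 = 181.
Plus 2 days into July → day 183.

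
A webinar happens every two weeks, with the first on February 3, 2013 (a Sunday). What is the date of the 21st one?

The 21st occurrence is 20 intervals after the first: 20 × 14 = 280 days after February 3, 2013.
February has 28 days — 25 days to the end of February leaves 255.
March has 31 days (224 left).
April has 30 days (194 left).
May has 31 days (163 left).
June has 30 days (133 left).
July has 31 days (102 left).
August has 31 days (71 left).
September has 30 days (41 left).
October has 31 days (10 left).
10 days into November → November 10, 2013.

November 10, 2013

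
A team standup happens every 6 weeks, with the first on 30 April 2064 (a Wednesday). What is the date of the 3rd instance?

23 July 2064

The 3rd occurrence is 2 intervals after the first: 2 × 42 = 84 days after 30 April 2064.
April has 30 days — 0 days to the end of April leaves 84.
May has 31 days (53 left).
June has 30 days (23 left).
23 days into July → 23 July 2064.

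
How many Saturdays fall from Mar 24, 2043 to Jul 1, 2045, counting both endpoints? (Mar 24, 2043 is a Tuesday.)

119

Mar 24, 2043 is a Tuesday; the first Saturday on or after it is Mar 28, 2043 (4 days later).
From Mar 28, 2043 to Jul 1, 2045: 278 + 366 + 182 = 826 days (rest of 2043, 2044, to Jul 1, 2045 in 2045).
826 ÷ 7 = 118 full weeks with remainder 0, so 118 more Saturdays after the first → 119.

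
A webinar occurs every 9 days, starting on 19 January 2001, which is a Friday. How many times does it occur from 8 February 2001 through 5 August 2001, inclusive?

20

Occurrences land 9·i days after 19 January 2001 for i = 0, 1, 2, …
8 February 2001 is 20 days after the start; 20 ÷ 9 = 2 remainder 2; since the remainder is 2, round up to i = 3. First occurrence in the window: #4 on 15 February 2001 (3×9 = 27 days in).
5 August 2001 is 198 days after the start; 198 ÷ 9 = 22 remainder 0. Last occurrence in the window: #23 on 5 August 2001.
Occurrences #4 through #23: 20 in total.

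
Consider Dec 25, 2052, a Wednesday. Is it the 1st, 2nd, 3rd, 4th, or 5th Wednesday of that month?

4th

Day 25 falls in week ⌈25/7⌉ of the month.
Days 1–7 hold the 1st Wednesday, 8–14 the 2nd, 15–21 the 3rd, 22–28 the 4th, 29–31 the 5th.
25 is in the range for the 4th.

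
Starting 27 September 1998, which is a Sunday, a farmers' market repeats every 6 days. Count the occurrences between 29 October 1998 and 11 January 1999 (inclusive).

12

Occurrences land 6·i days after 27 September 1998 for i = 0, 1, 2, …
29 October 1998 is 32 days after the start; 32 ÷ 6 = 5 remainder 2; since the remainder is 2, round up to i = 6. First occurrence in the window: #7 on 2 November 1998 (6×6 = 36 days in).
11 January 1999 is 106 days after the start; 106 ÷ 6 = 17 remainder 4. Last occurrence in the window: #18 on 7 January 1999.
Occurrences #7 through #18: 12 in total.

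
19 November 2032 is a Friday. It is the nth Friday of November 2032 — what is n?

Day 19 falls in week ⌈19/7⌉ of the month.
Days 1–7 hold the 1st Friday, 8–14 the 2nd, 15–21 the 3rd, 22–28 the 4th, 29–31 the 5th.
19 is in the range for the 3rd.

3rd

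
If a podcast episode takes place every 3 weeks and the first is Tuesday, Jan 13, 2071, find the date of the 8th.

The 8th occurrence is 7 intervals after the first: 7 × 21 = 147 days after Jan 13, 2071.
Jan has 31 days — 18 days to the end of Jan leaves 129.
Feb has 28 days (101 left).
Mar has 31 days (70 left).
Apr has 30 days (40 left).
May has 31 days (9 left).
9 days into Jun → Jun 9, 2071.

Jun 9, 2071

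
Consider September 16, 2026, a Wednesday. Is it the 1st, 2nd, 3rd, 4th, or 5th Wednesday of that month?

Day 16 falls in week ⌈16/7⌉ of the month.
Days 1–7 hold the 1st Wednesday, 8–14 the 2nd, 15–21 the 3rd, 22–28 the 4th, 29–31 the 5th.
16 is in the range for the 3rd.

3rd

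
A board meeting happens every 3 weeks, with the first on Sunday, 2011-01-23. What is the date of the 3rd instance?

2011-03-06

The 3rd occurrence is 2 intervals after the first: 2 × 21 = 42 days after 2011-01-23.
January has 31 days — 8 days to the end of January leaves 34.
February has 28 days (6 left).
6 days into March → 2011-03-06.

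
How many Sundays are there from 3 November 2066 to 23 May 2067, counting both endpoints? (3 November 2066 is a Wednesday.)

29

3 November 2066 is a Wednesday; the first Sunday on or after it is 7 November 2066 (4 days later).
From 7 November 2066 to 23 May 2067: 23 + 31 + 31 + 28 + 31 + 30 + 23 = 197 days (rest of November, December, January, February, March, April, May).
197 ÷ 7 = 28 full weeks with remainder 1, so 28 more Sundays after the first → 29.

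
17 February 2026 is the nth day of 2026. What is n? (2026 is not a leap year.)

48

Days in months before February: 31 = 31.
Plus 17 days into February → day 48.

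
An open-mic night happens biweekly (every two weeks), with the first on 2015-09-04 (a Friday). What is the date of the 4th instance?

The 4th occurrence is 3 intervals after the first: 3 × 14 = 42 days after 2015-09-04.
September has 30 days — 26 days to the end of September leaves 16.
16 days into October → 2015-10-16.

2015-10-16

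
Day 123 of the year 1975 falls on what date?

May 3, 1975

Jan has 31 days (123 − 31 = 92 remain).
Feb has 28 days (92 − 28 = 64 remain).
Mar has 31 days (64 − 31 = 33 remain).
Apr has 30 days (33 − 30 = 3 remain).
3 into May → May 3.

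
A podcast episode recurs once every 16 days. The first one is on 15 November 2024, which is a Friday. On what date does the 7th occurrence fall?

The 7th occurrence is 6 intervals after the first: 6 × 16 = 96 days after 15 November 2024.
November has 30 days — 15 days to the end of November leaves 81.
December has 31 days (50 left).
January has 31 days (19 left).
19 days into February → 19 February 2025.

19 February 2025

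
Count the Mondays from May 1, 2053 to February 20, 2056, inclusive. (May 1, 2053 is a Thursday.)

146

May 1, 2053 is a Thursday; the first Monday on or after it is May 5, 2053 (4 days later).
From May 5, 2053 to February 20, 2056: 240 + 365 + 365 + 51 = 1021 days (rest of 2053, 2054, 2055, to February 20, 2056 in 2056).
1021 ÷ 7 = 145 full weeks with remainder 6, so 145 more Mondays after the first → 146.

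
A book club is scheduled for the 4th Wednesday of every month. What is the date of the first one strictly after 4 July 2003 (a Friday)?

July 2003 starts on a Tuesday; its first Wednesday is the 2nd, so the 4th Wednesday is the 23rd — 23 July 2003.
23 July 2003 is after 4 July 2003, so that is the next one.

23 July 2003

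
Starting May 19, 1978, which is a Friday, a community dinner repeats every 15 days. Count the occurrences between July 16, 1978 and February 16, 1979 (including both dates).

15

Occurrences land 15·i days after May 19, 1978 for i = 0, 1, 2, …
July 16, 1978 is 58 days after the start; 58 ÷ 15 = 3 remainder 13; since the remainder is 13, round up to i = 4. First occurrence in the window: #5 on July 18, 1978 (4×15 = 60 days in).
February 16, 1979 is 273 days after the start; 273 ÷ 15 = 18 remainder 3. Last occurrence in the window: #19 on February 13, 1979.
Occurrences #5 through #19: 15 in total.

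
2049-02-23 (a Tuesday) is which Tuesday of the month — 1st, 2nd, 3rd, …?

4th

Day 23 falls in week ⌈23/7⌉ of the month.
Days 1–7 hold the 1st Tuesday, 8–14 the 2nd, 15–21 the 3rd, 22–28 the 4th, 29–31 the 5th.
23 is in the range for the 4th.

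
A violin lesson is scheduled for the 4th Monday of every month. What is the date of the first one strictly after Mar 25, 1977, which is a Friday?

Mar 1977 starts on a Tuesday; its first Monday is the 7th, so the 4th Monday is the 28th — Mar 28, 1977.
Mar 28, 1977 is after Mar 25, 1977, so that is the next one.

Mar 28, 1977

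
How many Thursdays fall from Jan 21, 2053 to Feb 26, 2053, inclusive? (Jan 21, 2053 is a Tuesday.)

5

Jan 21, 2053 is a Tuesday; the first Thursday on or after it is Jan 23, 2053 (2 days later).
From Jan 23, 2053 to Feb 26, 2053: 8 + 26 = 34 days (rest of Jan, Feb).
34 ÷ 7 = 4 full weeks with remainder 6, so 4 more Thursdays after the first → 5.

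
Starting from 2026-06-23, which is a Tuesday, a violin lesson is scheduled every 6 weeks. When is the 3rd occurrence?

2026-09-15

The 3rd occurrence is 2 intervals after the first: 2 × 42 = 84 days after 2026-06-23.
June has 30 days — 7 days to the end of June leaves 77.
July has 31 days (46 left).
August has 31 days (15 left).
15 days into September → 2026-09-15.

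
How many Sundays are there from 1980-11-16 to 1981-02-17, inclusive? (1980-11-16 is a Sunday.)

14

1980-11-16 is a Sunday; the first Sunday on or after it is 1980-11-16.
From 1980-11-16 to 1981-02-17: 14 + 31 + 31 + 17 = 93 days (rest of November, December, January, February).
93 ÷ 7 = 13 full weeks with remainder 2, so 13 more Sundays after the first → 14.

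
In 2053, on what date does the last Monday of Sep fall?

The first Monday of Sep 2053 is Sep 1.
Sep 2053 has 30 days. Adding weeks: 1, 8, 15, 22, 29 — the last one ≤ 30 is the 29th.

Sep 29, 2053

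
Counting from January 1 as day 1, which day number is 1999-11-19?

323

Days in months before November: 31 + 28 + 31 + 30 + 31 + 30 + 31 + 31 + 30 + 31 = 304.
Plus 19 days into November → day 323.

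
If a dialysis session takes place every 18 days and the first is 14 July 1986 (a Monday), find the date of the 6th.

The 6th occurrence is 5 intervals after the first: 5 × 18 = 90 days after 14 July 1986.
July has 31 days — 17 days to the end of July leaves 73.
August has 31 days (42 left).
September has 30 days (12 left).
12 days into October → 12 October 1986.

12 October 1986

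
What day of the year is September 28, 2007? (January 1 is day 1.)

271

Days in months before September: 31 + 28 + 31 + 30 + 31 + 30 + 31 + 31 = 243.
Plus 28 days into September → day 271.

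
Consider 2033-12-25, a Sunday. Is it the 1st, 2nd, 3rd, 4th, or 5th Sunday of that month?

Day 25 falls in week ⌈25/7⌉ of the month.
Days 1–7 hold the 1st Sunday, 8–14 the 2nd, 15–21 the 3rd, 22–28 the 4th, 29–31 the 5th.
25 is in the range for the 4th.

4th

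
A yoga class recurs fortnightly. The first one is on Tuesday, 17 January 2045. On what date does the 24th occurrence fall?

5 December 2045

The 24th occurrence is 23 intervals after the first: 23 × 14 = 322 days after 17 January 2045.
January has 31 days — 14 days to the end of January leaves 308.
February has 28 days (280 left).
March has 31 days (249 left).
April has 30 days (219 left).
May has 31 days (188 left).
June has 30 days (158 left).
July has 31 days (127 left).
August has 31 days (96 left).
September has 30 days (66 left).
October has 31 days (35 left).
November has 30 days (5 left).
5 days into December → 5 December 2045.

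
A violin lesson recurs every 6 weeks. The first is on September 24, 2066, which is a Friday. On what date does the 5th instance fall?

The 5th occurrence is 4 intervals after the first: 4 × 42 = 168 days after September 24, 2066.
September has 30 days — 6 days to the end of September leaves 162.
October has 31 days (131 left).
November has 30 days (101 left).
December has 31 days (70 left).
January has 31 days (39 left).
February has 28 days (11 left).
11 days into March → March 11, 2067.

March 11, 2067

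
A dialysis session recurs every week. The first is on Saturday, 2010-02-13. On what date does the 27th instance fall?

The 27th occurrence is 26 intervals after the first: 26 × 7 = 182 days after 2010-02-13.
February has 28 days — 15 days to the end of February leaves 167.
March has 31 days (136 left).
April has 30 days (106 left).
May has 31 days (75 left).
June has 30 days (45 left).
July has 31 days (14 left).
14 days into August → 2010-08-14.

2010-08-14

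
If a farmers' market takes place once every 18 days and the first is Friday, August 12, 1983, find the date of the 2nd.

The 2nd occurrence is 1 interval after the first: 1 × 18 = 18 days after August 12, 1983.
18 days later is August 30, 1983.

August 30, 1983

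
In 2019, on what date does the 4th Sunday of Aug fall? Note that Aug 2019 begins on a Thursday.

Aug 2019 begins on a Thursday, so the first Sunday is Aug 4 (3 days later).
The 4th Sunday is 3 weeks later: 4 + 21 = 25.

Aug 25, 2019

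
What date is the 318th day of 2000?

13 November 2000

January has 31 days (318 − 31 = 287 remain).
February has 29 days (287 − 29 = 258 remain).
March has 31 days (258 − 31 = 227 remain).
April has 30 days (227 − 30 = 197 remain).
May has 31 days (197 − 31 = 166 remain).
June has 30 days (166 − 30 = 136 remain).
July has 31 days (136 − 31 = 105 remain).
August has 31 days (105 − 31 = 74 remain).
September has 30 days (74 − 30 = 44 remain).
October has 31 days (44 − 31 = 13 remain).
13 into November → November 13.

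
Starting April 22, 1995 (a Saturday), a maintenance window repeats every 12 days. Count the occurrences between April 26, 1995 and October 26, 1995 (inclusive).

15

Occurrences land 12·i days after April 22, 1995 for i = 0, 1, 2, …
April 26, 1995 is 4 days after the start; 4 ÷ 12 = 0 remainder 4; since the remainder is 4, round up to i = 1. First occurrence in the window: #2 on May 4, 1995 (1×12 = 12 days in).
October 26, 1995 is 187 days after the start; 187 ÷ 12 = 15 remainder 7. Last occurrence in the window: #16 on October 19, 1995.
Occurrences #2 through #16: 15 in total.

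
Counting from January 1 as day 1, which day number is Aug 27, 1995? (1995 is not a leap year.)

Days in months before Aug: 31 + 28 + 31 + 30 + 31 + 30 + 31 = 212.
Plus 27 days into Aug → day 239.

239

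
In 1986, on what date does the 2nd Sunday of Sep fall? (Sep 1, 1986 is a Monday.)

Sep 1986 begins on a Monday, so the first Sunday is Sep 7 (6 days later).
The 2nd Sunday is 1 weeks later: 7 + 7 = 14.

Sep 14, 1986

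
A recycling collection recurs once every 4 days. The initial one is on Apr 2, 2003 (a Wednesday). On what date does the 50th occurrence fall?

Oct 15, 2003

The 50th occurrence is 49 intervals after the first: 49 × 4 = 196 days after Apr 2, 2003.
Apr has 30 days — 28 days to the end of Apr leaves 168.
May has 31 days (137 left).
Jun has 30 days (107 left).
Jul has 31 days (76 left).
Aug has 31 days (45 left).
Sep has 30 days (15 left).
15 days into Oct → Oct 15, 2003.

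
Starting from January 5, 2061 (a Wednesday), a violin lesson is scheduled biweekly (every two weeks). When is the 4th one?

The 4th occurrence is 3 intervals after the first: 3 × 14 = 42 days after January 5, 2061.
January has 31 days — 26 days to the end of January leaves 16.
16 days into February → February 16, 2061.

February 16, 2061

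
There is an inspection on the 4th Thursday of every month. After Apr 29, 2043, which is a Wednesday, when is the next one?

Apr 2043 starts on a Wednesday; its first Thursday is the 2nd, so the 4th Thursday is the 23rd — Apr 23, 2043.
That is not after Apr 29, 2043, so look at May 2043.
May 2043 starts on a Friday; its first Thursday is the 7th, so the 4th Thursday is the 28th — May 28, 2043.

May 28, 2043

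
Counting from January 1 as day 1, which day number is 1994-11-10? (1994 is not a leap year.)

Days in months before November: 31 + 28 + 31 + 30 + 31 + 30 + 31 + 31 + 30 + 31 = 304.
Plus 10 days into November → day 314.

314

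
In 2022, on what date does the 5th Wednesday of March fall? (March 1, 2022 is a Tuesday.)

30 March 2022

March 2022 begins on a Tuesday, so the first Wednesday is March 2 (1 day later).
The 5th Wednesday is 4 weeks later: 2 + 28 = 30.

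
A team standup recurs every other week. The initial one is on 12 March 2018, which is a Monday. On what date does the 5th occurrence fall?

7 May 2018

The 5th occurrence is 4 intervals after the first: 4 × 14 = 56 days after 12 March 2018.
March has 31 days — 19 days to the end of March leaves 37.
April has 30 days (7 left).
7 days into May → 7 May 2018.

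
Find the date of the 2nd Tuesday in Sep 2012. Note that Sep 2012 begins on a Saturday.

Sep 2012 begins on a Saturday, so the first Tuesday is Sep 4 (3 days later).
The 2nd Tuesday is 1 weeks later: 4 + 7 = 11.

Sep 11, 2012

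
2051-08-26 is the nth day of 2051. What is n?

Days in months before August: 31 + 28 + 31 + 30 + 31 + 30 + 31 = 212.
Plus 26 days into August → day 238.

238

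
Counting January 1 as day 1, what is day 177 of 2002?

June 26, 2002

January has 31 days (177 − 31 = 146 remain).
February has 28 days (146 − 28 = 118 remain).
March has 31 days (118 − 31 = 87 remain).
April has 30 days (87 − 30 = 57 remain).
May has 31 days (57 − 31 = 26 remain).
26 into June → June 26.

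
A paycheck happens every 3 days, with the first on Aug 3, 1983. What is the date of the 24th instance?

Oct 11, 1983

The 24th occurrence is 23 intervals after the first: 23 × 3 = 69 days after Aug 3, 1983.
Aug has 31 days — 28 days to the end of Aug leaves 41.
Sep has 30 days (11 left).
11 days into Oct → Oct 11, 1983.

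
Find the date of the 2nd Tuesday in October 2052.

8 October 2052

October 2052 begins on a Tuesday, so the first Tuesday is October 1.
The 2nd Tuesday is 1 weeks later: 1 + 7 = 8.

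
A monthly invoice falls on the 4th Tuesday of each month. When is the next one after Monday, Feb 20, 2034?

Feb 2034 starts on a Wednesday; its first Tuesday is the 7th, so the 4th Tuesday is the 28th — Feb 28, 2034.
Feb 28, 2034 is after Feb 20, 2034, so that is the next one.

Feb 28, 2034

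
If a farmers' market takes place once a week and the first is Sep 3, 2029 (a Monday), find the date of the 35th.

Apr 29, 2030

The 35th occurrence is 34 intervals after the first: 34 × 7 = 238 days after Sep 3, 2029.
Sep has 30 days — 27 days to the end of Sep leaves 211.
Oct has 31 days (180 left).
Nov has 30 days (150 left).
Dec has 31 days (119 left).
Jan has 31 days (88 left).
Feb has 28 days (60 left).
Mar has 31 days (29 left).
29 days into Apr → Apr 29, 2030.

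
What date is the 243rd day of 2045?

August 31, 2045

January has 31 days (243 − 31 = 212 remain).
February has 28 days (212 − 28 = 184 remain).
March has 31 days (184 − 31 = 153 remain).
April has 30 days (153 − 30 = 123 remain).
May has 31 days (123 − 31 = 92 remain).
June has 30 days (92 − 30 = 62 remain).
July has 31 days (62 − 31 = 31 remain).
31 into August → August 31.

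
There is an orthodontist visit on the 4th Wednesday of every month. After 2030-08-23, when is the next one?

August 2030 starts on a Thursday; its first Wednesday is the 7th, so the 4th Wednesday is the 28th — 2030-08-28.
2030-08-28 is after 2030-08-23, so that is the next one.

2030-08-28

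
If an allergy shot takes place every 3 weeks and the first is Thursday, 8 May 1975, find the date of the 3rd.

The 3rd occurrence is 2 intervals after the first: 2 × 21 = 42 days after 8 May 1975.
May has 31 days — 23 days to the end of May leaves 19.
19 days into June → 19 June 1975.

19 June 1975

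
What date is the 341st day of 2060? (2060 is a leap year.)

Jan has 31 days (341 − 31 = 310 remain).
Feb has 29 days (310 − 29 = 281 remain).
Mar has 31 days (281 − 31 = 250 remain).
Apr has 30 days (250 − 30 = 220 remain).
May has 31 days (220 − 31 = 189 remain).
Jun has 30 days (189 − 30 = 159 remain).
Jul has 31 days (159 − 31 = 128 remain).
Aug has 31 days (128 − 31 = 97 remain).
Sep has 30 days (97 − 30 = 67 remain).
Oct has 31 days (67 − 31 = 36 remain).
Nov has 30 days (36 − 30 = 6 remain).
6 into Dec → Dec 6.

Dec 6, 2060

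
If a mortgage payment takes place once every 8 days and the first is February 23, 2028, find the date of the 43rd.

The 43rd occurrence is 42 intervals after the first: 42 × 8 = 336 days after February 23, 2028.
February has 29 days — 6 days to the end of February leaves 330.
March has 31 days (299 left).
April has 30 days (269 left).
May has 31 days (238 left).
June has 30 days (208 left).
July has 31 days (177 left).
August has 31 days (146 left).
September has 30 days (116 left).
October has 31 days (85 left).
November has 30 days (55 left).
December has 31 days (24 left).
24 days into January → January 24, 2029.

January 24, 2029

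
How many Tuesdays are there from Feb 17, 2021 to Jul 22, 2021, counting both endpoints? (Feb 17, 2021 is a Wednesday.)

22

Feb 17, 2021 is a Wednesday; the first Tuesday on or after it is Feb 23, 2021 (6 days later).
From Feb 23, 2021 to Jul 22, 2021: 5 + 31 + 30 + 31 + 30 + 22 = 149 days (rest of Feb, Mar, Apr, May, Jun, Jul).
149 ÷ 7 = 21 full weeks with remainder 2, so 21 more Tuesdays after the first → 22.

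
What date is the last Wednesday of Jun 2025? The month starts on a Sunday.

Jun 25, 2025

Jun 2025 begins on a Sunday, so the first Wednesday is Jun 4 (3 days later).
Jun 2025 has 30 days. Adding weeks: 4, 11, 18, 25 — the last one ≤ 30 is the 25th.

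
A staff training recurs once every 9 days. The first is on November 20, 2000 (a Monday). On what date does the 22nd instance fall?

May 28, 2001

The 22nd occurrence is 21 intervals after the first: 21 × 9 = 189 days after November 20, 2000.
November has 30 days — 10 days to the end of November leaves 179.
December has 31 days (148 left).
January has 31 days (117 left).
February has 28 days (89 left).
March has 31 days (58 left).
April has 30 days (28 left).
28 days into May → May 28, 2001.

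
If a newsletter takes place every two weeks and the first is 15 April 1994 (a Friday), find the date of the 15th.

28 October 1994

The 15th occurrence is 14 intervals after the first: 14 × 14 = 196 days after 15 April 1994.
April has 30 days — 15 days to the end of April leaves 181.
May has 31 days (150 left).
June has 30 days (120 left).
July has 31 days (89 left).
August has 31 days (58 left).
September has 30 days (28 left).
28 days into October → 28 October 1994.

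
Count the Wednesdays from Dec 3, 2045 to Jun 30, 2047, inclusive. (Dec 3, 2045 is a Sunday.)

Dec 3, 2045 is a Sunday; the first Wednesday on or after it is Dec 6, 2045 (3 days later).
From Dec 6, 2045 to Jun 30, 2047: 25 + 365 + 181 = 571 days (rest of 2045, 2046, to Jun 30, 2047 in 2047).
571 ÷ 7 = 81 full weeks with remainder 4, so 81 more Wednesdays after the first → 82.

82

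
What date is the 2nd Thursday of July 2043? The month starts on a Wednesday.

2043-07-09

July 2043 begins on a Wednesday, so the first Thursday is July 2 (1 day later).
The 2nd Thursday is 1 weeks later: 2 + 7 = 9.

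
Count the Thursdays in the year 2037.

53

2037-01-01 is a Thursday; the first Thursday on or after it is 2037-01-01.
From 2037-01-01 to 2037-12-31: 30 + 28 + 31 + 30 + 31 + 30 + 31 + 31 + 30 + 31 + 30 + 31 = 364 days (rest of January, February, March, April, May, June, July, August, September, October, November, December).
364 ÷ 7 = 52 full weeks with remainder 0, so 52 more Thursdays after the first → 53.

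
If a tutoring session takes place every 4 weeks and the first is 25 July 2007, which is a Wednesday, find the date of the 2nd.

The 2nd occurrence is 1 interval after the first: 1 × 28 = 28 days after 25 July 2007.
July has 31 days — 6 days to the end of July leaves 22.
22 days into August → 22 August 2007.

22 August 2007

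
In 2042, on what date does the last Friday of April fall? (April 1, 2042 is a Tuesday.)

April 2042 begins on a Tuesday, so the first Friday is April 4 (3 days later).
April 2042 has 30 days. Adding weeks: 4, 11, 18, 25 — the last one ≤ 30 is the 25th.

April 25, 2042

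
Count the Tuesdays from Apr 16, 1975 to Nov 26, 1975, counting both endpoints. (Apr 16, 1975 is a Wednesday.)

Apr 16, 1975 is a Wednesday; the first Tuesday on or after it is Apr 22, 1975 (6 days later).
From Apr 22, 1975 to Nov 26, 1975: 8 + 31 + 30 + 31 + 31 + 30 + 31 + 26 = 218 days (rest of Apr, May, Jun, Jul, Aug, Sep, Oct, Nov).
218 ÷ 7 = 31 full weeks with remainder 1, so 31 more Tuesdays after the first → 32.

32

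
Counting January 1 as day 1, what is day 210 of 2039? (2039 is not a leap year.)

January has 31 days (210 − 31 = 179 remain).
February has 28 days (179 − 28 = 151 remain).
March has 31 days (151 − 31 = 120 remain).
April has 30 days (120 − 30 = 90 remain).
May has 31 days (90 − 31 = 59 remain).
June has 30 days (59 − 30 = 29 remain).
29 into July → July 29.

29 July 2039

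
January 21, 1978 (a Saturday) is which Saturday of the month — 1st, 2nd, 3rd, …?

Day 21 falls in week ⌈21/7⌉ of the month.
Days 1–7 hold the 1st Saturday, 8–14 the 2nd, 15–21 the 3rd, 22–28 the 4th, 29–31 the 5th.
21 is in the range for the 3rd.

3rd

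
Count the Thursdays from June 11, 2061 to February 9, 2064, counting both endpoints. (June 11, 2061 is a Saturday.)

139

June 11, 2061 is a Saturday; the first Thursday on or after it is June 16, 2061 (5 days later).
From June 16, 2061 to February 9, 2064: 198 + 365 + 365 + 40 = 968 days (rest of 2061, 2062, 2063, to February 9, 2064 in 2064).
968 ÷ 7 = 138 full weeks with remainder 2, so 138 more Thursdays after the first → 139.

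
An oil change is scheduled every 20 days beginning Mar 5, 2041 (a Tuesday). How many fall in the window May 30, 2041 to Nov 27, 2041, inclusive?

9

Occurrences land 20·i days after Mar 5, 2041 for i = 0, 1, 2, …
May 30, 2041 is 86 days after the start; 86 ÷ 20 = 4 remainder 6; since the remainder is 6, round up to i = 5. First occurrence in the window: #6 on Jun 13, 2041 (5×20 = 100 days in).
Nov 27, 2041 is 267 days after the start; 267 ÷ 20 = 13 remainder 7. Last occurrence in the window: #14 on Nov 20, 2041.
Occurrences #6 through #14: 9 in total.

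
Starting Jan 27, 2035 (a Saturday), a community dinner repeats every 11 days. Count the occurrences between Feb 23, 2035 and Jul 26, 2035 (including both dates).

Occurrences land 11·i days after Jan 27, 2035 for i = 0, 1, 2, …
Feb 23, 2035 is 27 days after the start; 27 ÷ 11 = 2 remainder 5; since the remainder is 5, round up to i = 3. First occurrence in the window: #4 on Mar 1, 2035 (3×11 = 33 days in).
Jul 26, 2035 is 180 days after the start; 180 ÷ 11 = 16 remainder 4. Last occurrence in the window: #17 on Jul 22, 2035.
Occurrences #4 through #17: 14 in total.

14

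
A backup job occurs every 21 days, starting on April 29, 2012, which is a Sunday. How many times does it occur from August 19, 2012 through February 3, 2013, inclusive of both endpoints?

Occurrences land 21·i days after April 29, 2012 for i = 0, 1, 2, …
August 19, 2012 is 112 days after the start; 112 ÷ 21 = 5 remainder 7; since the remainder is 7, round up to i = 6. First occurrence in the window: #7 on September 2, 2012 (6×21 = 126 days in).
February 3, 2013 is 280 days after the start; 280 ÷ 21 = 13 remainder 7. Last occurrence in the window: #14 on January 27, 2013.
Occurrences #7 through #14: 8 in total.

8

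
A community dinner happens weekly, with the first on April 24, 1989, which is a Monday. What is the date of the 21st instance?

September 11, 1989

The 21st occurrence is 20 intervals after the first: 20 × 7 = 140 days after April 24, 1989.
April has 30 days — 6 days to the end of April leaves 134.
May has 31 days (103 left).
June has 30 days (73 left).
July has 31 days (42 left).
August has 31 days (11 left).
11 days into September → September 11, 1989.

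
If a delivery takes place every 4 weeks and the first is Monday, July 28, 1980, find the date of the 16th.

September 21, 1981

The 16th occurrence is 15 intervals after the first: 15 × 28 = 420 days after July 28, 1980.
July has 31 days — 3 days to the end of July leaves 417.
From end of July to end of 1980 is 153 days (264 left).
January has 31 days (233 left).
February has 28 days (205 left).
March has 31 days (174 left).
April has 30 days (144 left).
May has 31 days (113 left).
June has 30 days (83 left).
July has 31 days (52 left).
August has 31 days (21 left).
21 days into September → September 21, 1981.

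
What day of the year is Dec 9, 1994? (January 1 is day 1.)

Days in months before Dec: 31 + 28 + 31 + 30 + 31 + 30 + 31 + 31 + 30 + 31 + 30 = 334.
Plus 9 days into Dec → day 343.

343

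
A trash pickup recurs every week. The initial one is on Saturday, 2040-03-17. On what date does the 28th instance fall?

2040-09-22

The 28th occurrence is 27 intervals after the first: 27 × 7 = 189 days after 2040-03-17.
March has 31 days — 14 days to the end of March leaves 175.
April has 30 days (145 left).
May has 31 days (114 left).
June has 30 days (84 left).
July has 31 days (53 left).
August has 31 days (22 left).
22 days into September → 2040-09-22.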